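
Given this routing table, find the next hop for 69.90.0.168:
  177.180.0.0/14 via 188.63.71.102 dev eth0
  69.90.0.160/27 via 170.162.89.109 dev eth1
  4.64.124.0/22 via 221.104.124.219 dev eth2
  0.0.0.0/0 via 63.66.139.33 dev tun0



Longest prefix match for 69.90.0.168:
  /14 177.180.0.0: no
  /27 69.90.0.160: MATCH
  /22 4.64.124.0: no
  /0 0.0.0.0: MATCH
Selected: next-hop 170.162.89.109 via eth1 (matched /27)


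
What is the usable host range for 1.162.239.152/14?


Network: 1.160.0.0
Broadcast: 1.163.255.255
First usable = network + 1
Last usable = broadcast - 1
Range: 1.160.0.1 to 1.163.255.254


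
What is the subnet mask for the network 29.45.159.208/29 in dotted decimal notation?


/29 means 29 network bits, 3 host bits
Binary: 11111111111111111111111111111000
Mask: 255.255.255.248


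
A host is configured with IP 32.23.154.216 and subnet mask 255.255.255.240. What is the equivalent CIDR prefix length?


Binary: 11111111.11111111.11111111.11110000
Count leading 1s
Prefix: /28


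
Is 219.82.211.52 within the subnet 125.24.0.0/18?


Subnet network: 125.24.0.0
Test IP AND mask: 219.82.192.0
No, 219.82.211.52 is not in 125.24.0.0/18


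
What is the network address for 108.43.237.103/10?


IP:   01101100.00101011.11101101.01100111
Mask: 11111111.11000000.00000000.00000000
AND operation:
Net:  01101100.00000000.00000000.00000000
Network: 108.0.0.0/10


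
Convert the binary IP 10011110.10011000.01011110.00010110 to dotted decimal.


10011110 = 158
10011000 = 152
01011110 = 94
00010110 = 22
IP: 158.152.94.22


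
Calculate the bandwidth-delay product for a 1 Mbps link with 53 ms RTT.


BDP = bandwidth * RTT
= 1 Mbps * 53 ms
= 1 * 1e6 * 53 / 1000 bits
= 53000 bits
= 6625 bytes
= 6.4697 KB
BDP = 53000 bits (6625 bytes)


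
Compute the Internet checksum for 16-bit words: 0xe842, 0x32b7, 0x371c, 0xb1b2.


Sum all words (with carry folding):
+ 0xe842 = 0xe842
+ 0x32b7 = 0x1afa
+ 0x371c = 0x5216
+ 0xb1b2 = 0x03c9
One's complement: ~0x03c9
Checksum = 0xfc36


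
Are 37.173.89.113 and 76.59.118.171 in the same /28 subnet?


Mask: 255.255.255.240
37.173.89.113 AND mask = 37.173.89.112
76.59.118.171 AND mask = 76.59.118.160
No, different subnets (37.173.89.112 vs 76.59.118.160)


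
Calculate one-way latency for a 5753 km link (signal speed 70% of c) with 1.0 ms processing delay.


Speed = 0.7 * 3e5 km/s = 210000 km/s
Propagation delay = 5753 / 210000 = 0.0274 s = 27.3952 ms
Processing delay = 1.0 ms
Total one-way latency = 28.3952 ms


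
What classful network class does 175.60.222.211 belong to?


First octet: 175
Binary: 10101111
10xxxxxx -> Class B (128-191)
Class B, default mask 255.255.0.0 (/16)


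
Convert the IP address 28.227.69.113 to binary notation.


28 = 00011100
227 = 11100011
69 = 01000101
113 = 01110001
Binary: 00011100.11100011.01000101.01110001


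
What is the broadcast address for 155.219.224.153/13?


Network: 155.216.0.0/13
Host bits = 19
Set all host bits to 1:
Broadcast: 155.223.255.255


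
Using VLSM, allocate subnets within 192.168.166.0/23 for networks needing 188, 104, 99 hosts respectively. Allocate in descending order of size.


188 hosts -> /24 (254 usable): 192.168.166.0/24
104 hosts -> /25 (126 usable): 192.168.167.0/25
99 hosts -> /25 (126 usable): 192.168.167.128/25
Allocation: 192.168.166.0/24 (188 hosts, 254 usable); 192.168.167.0/25 (104 hosts, 126 usable); 192.168.167.128/25 (99 hosts, 126 usable)


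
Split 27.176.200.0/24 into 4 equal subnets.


New prefix = 24 + 2 = 26
Each subnet has 64 addresses
  27.176.200.0/26
  27.176.200.64/26
  27.176.200.128/26
  27.176.200.192/26
Subnets: 27.176.200.0/26, 27.176.200.64/26, 27.176.200.128/26, 27.176.200.192/26


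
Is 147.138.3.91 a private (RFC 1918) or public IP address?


RFC 1918 private ranges:
  10.0.0.0/8 (10.0.0.0 - 10.255.255.255)
  172.16.0.0/12 (172.16.0.0 - 172.31.255.255)
  192.168.0.0/16 (192.168.0.0 - 192.168.255.255)
Public (not in any RFC 1918 range)


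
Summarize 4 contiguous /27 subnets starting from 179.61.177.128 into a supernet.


Original prefix: /27
Number of subnets: 4 = 2^2
New prefix = 27 - 2 = 25
Supernet: 179.61.177.128/25


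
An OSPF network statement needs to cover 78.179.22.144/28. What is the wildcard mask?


Subnet mask: 255.255.255.240
Wildcard = 255.255.255.255 - subnet mask
255 - 255 = 0
255 - 255 = 0
255 - 255 = 0
255 - 240 = 15
Wildcard: 0.0.0.15


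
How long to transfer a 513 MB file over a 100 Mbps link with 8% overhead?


Effective throughput = 100 * (1 - 8/100) = 92 Mbps
File size in Mb = 513 * 8 = 4104 Mb
Time = 4104 / 92
Time = 44.6087 seconds


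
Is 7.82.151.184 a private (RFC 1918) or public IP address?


RFC 1918 private ranges:
  10.0.0.0/8 (10.0.0.0 - 10.255.255.255)
  172.16.0.0/12 (172.16.0.0 - 172.31.255.255)
  192.168.0.0/16 (192.168.0.0 - 192.168.255.255)
Public (not in any RFC 1918 range)


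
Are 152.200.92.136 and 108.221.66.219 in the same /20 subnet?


Mask: 255.255.240.0
152.200.92.136 AND mask = 152.200.80.0
108.221.66.219 AND mask = 108.221.64.0
No, different subnets (152.200.80.0 vs 108.221.64.0)


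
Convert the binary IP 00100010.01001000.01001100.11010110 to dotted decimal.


00100010 = 34
01001000 = 72
01001100 = 76
11010110 = 214
IP: 34.72.76.214


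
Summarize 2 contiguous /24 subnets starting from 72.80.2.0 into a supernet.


Original prefix: /24
Number of subnets: 2 = 2^1
New prefix = 24 - 1 = 23
Supernet: 72.80.2.0/23


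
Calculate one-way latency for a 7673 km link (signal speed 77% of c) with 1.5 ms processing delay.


Speed = 0.77 * 3e5 km/s = 231000 km/s
Propagation delay = 7673 / 231000 = 0.0332 s = 33.2165 ms
Processing delay = 1.5 ms
Total one-way latency = 34.7165 ms


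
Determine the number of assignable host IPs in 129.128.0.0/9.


Host bits = 32 - 9 = 23
Total addresses = 2^23 = 8388608
Usable = total - 2 (network and broadcast)
Usable hosts: 8388606


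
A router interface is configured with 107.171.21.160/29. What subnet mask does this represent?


/29 means 29 network bits, 3 host bits
Binary: 11111111111111111111111111111000
Mask: 255.255.255.248


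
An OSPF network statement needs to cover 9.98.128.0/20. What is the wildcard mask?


Subnet mask: 255.255.240.0
Wildcard = 255.255.255.255 - subnet mask
255 - 255 = 0
255 - 255 = 0
255 - 240 = 15
255 - 0 = 255
Wildcard: 0.0.15.255


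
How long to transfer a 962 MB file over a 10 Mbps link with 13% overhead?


Effective throughput = 10 * (1 - 13/100) = 8.7 Mbps
File size in Mb = 962 * 8 = 7696 Mb
Time = 7696 / 8.7
Time = 884.5977 seconds


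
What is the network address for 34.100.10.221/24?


IP:   00100010.01100100.00001010.11011101
Mask: 11111111.11111111.11111111.00000000
AND operation:
Net:  00100010.01100100.00001010.00000000
Network: 34.100.10.0/24


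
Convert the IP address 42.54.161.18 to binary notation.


42 = 00101010
54 = 00110110
161 = 10100001
18 = 00010010
Binary: 00101010.00110110.10100001.00010010


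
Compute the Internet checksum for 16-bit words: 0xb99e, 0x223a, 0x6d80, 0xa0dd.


Sum all words (with carry folding):
+ 0xb99e = 0xb99e
+ 0x223a = 0xdbd8
+ 0x6d80 = 0x4959
+ 0xa0dd = 0xea36
One's complement: ~0xea36
Checksum = 0x15c9


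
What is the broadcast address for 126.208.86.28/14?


Network: 126.208.0.0/14
Host bits = 18
Set all host bits to 1:
Broadcast: 126.211.255.255


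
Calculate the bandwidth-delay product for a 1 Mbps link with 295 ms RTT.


BDP = bandwidth * RTT
= 1 Mbps * 295 ms
= 1 * 1e6 * 295 / 1000 bits
= 295000 bits
= 36875 bytes
= 36.0107 KB
BDP = 295000 bits (36875 bytes)


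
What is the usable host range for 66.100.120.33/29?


Network: 66.100.120.32
Broadcast: 66.100.120.39
First usable = network + 1
Last usable = broadcast - 1
Range: 66.100.120.33 to 66.100.120.38


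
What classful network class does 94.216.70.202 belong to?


First octet: 94
Binary: 01011110
0xxxxxxx -> Class A (1-126)
Class A, default mask 255.0.0.0 (/8)


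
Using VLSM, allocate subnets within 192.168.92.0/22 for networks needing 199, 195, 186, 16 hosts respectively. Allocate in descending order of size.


199 hosts -> /24 (254 usable): 192.168.92.0/24
195 hosts -> /24 (254 usable): 192.168.93.0/24
186 hosts -> /24 (254 usable): 192.168.94.0/24
16 hosts -> /27 (30 usable): 192.168.95.0/27
Allocation: 192.168.92.0/24 (199 hosts, 254 usable); 192.168.93.0/24 (195 hosts, 254 usable); 192.168.94.0/24 (186 hosts, 254 usable); 192.168.95.0/27 (16 hosts, 30 usable)


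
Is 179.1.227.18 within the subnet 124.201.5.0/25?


Subnet network: 124.201.5.0
Test IP AND mask: 179.1.227.0
No, 179.1.227.18 is not in 124.201.5.0/25


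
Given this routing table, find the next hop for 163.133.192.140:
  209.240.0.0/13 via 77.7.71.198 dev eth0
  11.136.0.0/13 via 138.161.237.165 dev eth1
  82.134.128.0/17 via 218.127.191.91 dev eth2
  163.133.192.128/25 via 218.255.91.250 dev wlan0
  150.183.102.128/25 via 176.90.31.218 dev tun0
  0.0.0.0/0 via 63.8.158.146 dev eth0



Longest prefix match for 163.133.192.140:
  /13 209.240.0.0: no
  /13 11.136.0.0: no
  /17 82.134.128.0: no
  /25 163.133.192.128: MATCH
  /25 150.183.102.128: no
  /0 0.0.0.0: MATCH
Selected: next-hop 218.255.91.250 via wlan0 (matched /25)


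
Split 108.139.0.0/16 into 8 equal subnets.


New prefix = 16 + 3 = 19
Each subnet has 8192 addresses
  108.139.0.0/19
  108.139.32.0/19
  108.139.64.0/19
  108.139.96.0/19
  108.139.128.0/19
  108.139.160.0/19
  108.139.192.0/19
  108.139.224.0/19
Subnets: 108.139.0.0/19, 108.139.32.0/19, 108.139.64.0/19, 108.139.96.0/19, 108.139.128.0/19, 108.139.160.0/19, 108.139.192.0/19, 108.139.224.0/19


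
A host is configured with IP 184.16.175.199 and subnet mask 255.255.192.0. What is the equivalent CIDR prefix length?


Binary: 11111111.11111111.11000000.00000000
Count leading 1s
Prefix: /18


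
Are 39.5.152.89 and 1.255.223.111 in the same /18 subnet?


Mask: 255.255.192.0
39.5.152.89 AND mask = 39.5.128.0
1.255.223.111 AND mask = 1.255.192.0
No, different subnets (39.5.128.0 vs 1.255.192.0)


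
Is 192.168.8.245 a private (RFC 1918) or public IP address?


RFC 1918 private ranges:
  10.0.0.0/8 (10.0.0.0 - 10.255.255.255)
  172.16.0.0/12 (172.16.0.0 - 172.31.255.255)
  192.168.0.0/16 (192.168.0.0 - 192.168.255.255)
Private (in 192.168.0.0/16)


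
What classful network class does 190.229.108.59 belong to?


First octet: 190
Binary: 10111110
10xxxxxx -> Class B (128-191)
Class B, default mask 255.255.0.0 (/16)


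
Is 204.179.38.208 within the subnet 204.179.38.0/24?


Subnet network: 204.179.38.0
Test IP AND mask: 204.179.38.0
Yes, 204.179.38.208 is in 204.179.38.0/24


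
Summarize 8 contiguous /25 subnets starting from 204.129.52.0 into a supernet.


Original prefix: /25
Number of subnets: 8 = 2^3
New prefix = 25 - 3 = 22
Supernet: 204.129.52.0/22


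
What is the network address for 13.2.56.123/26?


IP:   00001101.00000010.00111000.01111011
Mask: 11111111.11111111.11111111.11000000
AND operation:
Net:  00001101.00000010.00111000.01000000
Network: 13.2.56.64/26


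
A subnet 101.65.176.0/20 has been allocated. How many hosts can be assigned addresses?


Host bits = 32 - 20 = 12
Total addresses = 2^12 = 4096
Usable = total - 2 (network and broadcast)
Usable hosts: 4094


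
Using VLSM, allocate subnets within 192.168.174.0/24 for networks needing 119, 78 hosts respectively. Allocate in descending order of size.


119 hosts -> /25 (126 usable): 192.168.174.0/25
78 hosts -> /25 (126 usable): 192.168.174.128/25
Allocation: 192.168.174.0/25 (119 hosts, 126 usable); 192.168.174.128/25 (78 hosts, 126 usable)


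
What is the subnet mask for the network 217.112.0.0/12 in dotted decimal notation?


/12 means 12 network bits, 20 host bits
Binary: 11111111111100000000000000000000
Mask: 255.240.0.0


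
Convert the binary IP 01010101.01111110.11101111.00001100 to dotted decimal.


01010101 = 85
01111110 = 126
11101111 = 239
00001100 = 12
IP: 85.126.239.12


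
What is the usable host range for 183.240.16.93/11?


Network: 183.224.0.0
Broadcast: 183.255.255.255
First usable = network + 1
Last usable = broadcast - 1
Range: 183.224.0.1 to 183.255.255.254


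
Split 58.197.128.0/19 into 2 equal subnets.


New prefix = 19 + 1 = 20
Each subnet has 4096 addresses
  58.197.128.0/20
  58.197.144.0/20
Subnets: 58.197.128.0/20, 58.197.144.0/20


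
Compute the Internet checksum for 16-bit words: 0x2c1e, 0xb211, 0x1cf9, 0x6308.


Sum all words (with carry folding):
+ 0x2c1e = 0x2c1e
+ 0xb211 = 0xde2f
+ 0x1cf9 = 0xfb28
+ 0x6308 = 0x5e31
One's complement: ~0x5e31
Checksum = 0xa1ce


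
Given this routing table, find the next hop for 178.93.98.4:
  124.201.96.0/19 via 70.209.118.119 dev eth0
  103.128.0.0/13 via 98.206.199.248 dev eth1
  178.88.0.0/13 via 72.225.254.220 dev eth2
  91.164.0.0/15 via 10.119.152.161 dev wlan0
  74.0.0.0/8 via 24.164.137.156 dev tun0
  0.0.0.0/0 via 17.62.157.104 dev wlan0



Longest prefix match for 178.93.98.4:
  /19 124.201.96.0: no
  /13 103.128.0.0: no
  /13 178.88.0.0: MATCH
  /15 91.164.0.0: no
  /8 74.0.0.0: no
  /0 0.0.0.0: MATCH
Selected: next-hop 72.225.254.220 via eth2 (matched /13)


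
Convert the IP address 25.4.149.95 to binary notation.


25 = 00011001
4 = 00000100
149 = 10010101
95 = 01011111
Binary: 00011001.00000100.10010101.01011111


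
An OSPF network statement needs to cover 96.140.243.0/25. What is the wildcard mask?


Subnet mask: 255.255.255.128
Wildcard = 255.255.255.255 - subnet mask
255 - 255 = 0
255 - 255 = 0
255 - 255 = 0
255 - 128 = 127
Wildcard: 0.0.0.127


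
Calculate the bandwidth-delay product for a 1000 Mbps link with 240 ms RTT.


BDP = bandwidth * RTT
= 1000 Mbps * 240 ms
= 1000 * 1e6 * 240 / 1000 bits
= 240000000 bits
= 30000000 bytes
= 29296.875 KB
BDP = 240000000 bits (30000000 bytes)


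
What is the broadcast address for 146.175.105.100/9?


Network: 146.128.0.0/9
Host bits = 23
Set all host bits to 1:
Broadcast: 146.255.255.255


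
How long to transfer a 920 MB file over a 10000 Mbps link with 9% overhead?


Effective throughput = 10000 * (1 - 9/100) = 9100 Mbps
File size in Mb = 920 * 8 = 7360 Mb
Time = 7360 / 9100
Time = 0.8088 seconds


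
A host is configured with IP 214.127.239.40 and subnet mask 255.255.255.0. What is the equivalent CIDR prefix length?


Binary: 11111111.11111111.11111111.00000000
Count leading 1s
Prefix: /24


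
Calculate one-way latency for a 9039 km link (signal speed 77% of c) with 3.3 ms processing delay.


Speed = 0.77 * 3e5 km/s = 231000 km/s
Propagation delay = 9039 / 231000 = 0.0391 s = 39.1299 ms
Processing delay = 3.3 ms
Total one-way latency = 42.4299 ms


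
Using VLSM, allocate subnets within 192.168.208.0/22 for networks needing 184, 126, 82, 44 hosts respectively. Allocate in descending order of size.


184 hosts -> /24 (254 usable): 192.168.208.0/24
126 hosts -> /25 (126 usable): 192.168.209.0/25
82 hosts -> /25 (126 usable): 192.168.209.128/25
44 hosts -> /26 (62 usable): 192.168.210.0/26
Allocation: 192.168.208.0/24 (184 hosts, 254 usable); 192.168.209.0/25 (126 hosts, 126 usable); 192.168.209.128/25 (82 hosts, 126 usable); 192.168.210.0/26 (44 hosts, 62 usable)


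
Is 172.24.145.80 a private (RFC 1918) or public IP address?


RFC 1918 private ranges:
  10.0.0.0/8 (10.0.0.0 - 10.255.255.255)
  172.16.0.0/12 (172.16.0.0 - 172.31.255.255)
  192.168.0.0/16 (192.168.0.0 - 192.168.255.255)
Private (in 172.16.0.0/12)


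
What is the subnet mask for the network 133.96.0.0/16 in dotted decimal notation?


/16 means 16 network bits, 16 host bits
Binary: 11111111111111110000000000000000
Mask: 255.255.0.0


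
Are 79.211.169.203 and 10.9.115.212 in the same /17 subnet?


Mask: 255.255.128.0
79.211.169.203 AND mask = 79.211.128.0
10.9.115.212 AND mask = 10.9.0.0
No, different subnets (79.211.128.0 vs 10.9.0.0)


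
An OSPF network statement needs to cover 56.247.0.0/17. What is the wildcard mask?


Subnet mask: 255.255.128.0
Wildcard = 255.255.255.255 - subnet mask
255 - 255 = 0
255 - 255 = 0
255 - 128 = 127
255 - 0 = 255
Wildcard: 0.0.127.255


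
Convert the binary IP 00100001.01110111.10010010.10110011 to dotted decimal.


00100001 = 33
01110111 = 119
10010010 = 146
10110011 = 179
IP: 33.119.146.179


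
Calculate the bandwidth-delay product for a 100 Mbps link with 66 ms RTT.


BDP = bandwidth * RTT
= 100 Mbps * 66 ms
= 100 * 1e6 * 66 / 1000 bits
= 6600000 bits
= 825000 bytes
= 805.6641 KB
BDP = 6600000 bits (825000 bytes)


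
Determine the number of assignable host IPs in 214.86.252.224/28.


Host bits = 32 - 28 = 4
Total addresses = 2^4 = 16
Usable = total - 2 (network and broadcast)
Usable hosts: 14


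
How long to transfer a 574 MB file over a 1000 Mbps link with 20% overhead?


Effective throughput = 1000 * (1 - 20/100) = 800 Mbps
File size in Mb = 574 * 8 = 4592 Mb
Time = 4592 / 800
Time = 5.74 seconds


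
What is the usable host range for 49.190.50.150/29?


Network: 49.190.50.144
Broadcast: 49.190.50.151
First usable = network + 1
Last usable = broadcast - 1
Range: 49.190.50.145 to 49.190.50.150


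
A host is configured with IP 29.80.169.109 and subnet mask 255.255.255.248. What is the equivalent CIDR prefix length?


Binary: 11111111.11111111.11111111.11111000
Count leading 1s
Prefix: /29


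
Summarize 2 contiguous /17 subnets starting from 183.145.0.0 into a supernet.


Original prefix: /17
Number of subnets: 2 = 2^1
New prefix = 17 - 1 = 16
Supernet: 183.145.0.0/16


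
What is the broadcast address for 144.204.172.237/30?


Network: 144.204.172.236/30
Host bits = 2
Set all host bits to 1:
Broadcast: 144.204.172.239


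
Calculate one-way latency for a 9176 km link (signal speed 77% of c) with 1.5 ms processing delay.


Speed = 0.77 * 3e5 km/s = 231000 km/s
Propagation delay = 9176 / 231000 = 0.0397 s = 39.7229 ms
Processing delay = 1.5 ms
Total one-way latency = 41.2229 ms


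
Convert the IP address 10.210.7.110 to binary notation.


10 = 00001010
210 = 11010010
7 = 00000111
110 = 01101110
Binary: 00001010.11010010.00000111.01101110


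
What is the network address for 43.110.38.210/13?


IP:   00101011.01101110.00100110.11010010
Mask: 11111111.11111000.00000000.00000000
AND operation:
Net:  00101011.01101000.00000000.00000000
Network: 43.104.0.0/13


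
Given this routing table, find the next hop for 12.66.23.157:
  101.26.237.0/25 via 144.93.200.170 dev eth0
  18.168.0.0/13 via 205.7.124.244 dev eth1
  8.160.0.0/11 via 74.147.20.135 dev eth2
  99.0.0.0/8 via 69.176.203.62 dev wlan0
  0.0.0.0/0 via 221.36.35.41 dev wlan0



Longest prefix match for 12.66.23.157:
  /25 101.26.237.0: no
  /13 18.168.0.0: no
  /11 8.160.0.0: no
  /8 99.0.0.0: no
  /0 0.0.0.0: MATCH
Selected: next-hop 221.36.35.41 via wlan0 (matched /0)


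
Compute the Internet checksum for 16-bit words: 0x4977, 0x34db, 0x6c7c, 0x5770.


Sum all words (with carry folding):
+ 0x4977 = 0x4977
+ 0x34db = 0x7e52
+ 0x6c7c = 0xeace
+ 0x5770 = 0x423f
One's complement: ~0x423f
Checksum = 0xbdc0


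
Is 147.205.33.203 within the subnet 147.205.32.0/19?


Subnet network: 147.205.32.0
Test IP AND mask: 147.205.32.0
Yes, 147.205.33.203 is in 147.205.32.0/19


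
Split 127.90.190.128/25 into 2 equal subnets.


New prefix = 25 + 1 = 26
Each subnet has 64 addresses
  127.90.190.128/26
  127.90.190.192/26
Subnets: 127.90.190.128/26, 127.90.190.192/26


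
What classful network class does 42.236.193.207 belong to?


First octet: 42
Binary: 00101010
0xxxxxxx -> Class A (1-126)
Class A, default mask 255.0.0.0 (/8)


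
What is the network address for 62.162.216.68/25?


IP:   00111110.10100010.11011000.01000100
Mask: 11111111.11111111.11111111.10000000
AND operation:
Net:  00111110.10100010.11011000.00000000
Network: 62.162.216.0/25


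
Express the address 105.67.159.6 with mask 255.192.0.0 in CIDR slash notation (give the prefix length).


Binary: 11111111.11000000.00000000.00000000
Count leading 1s
Prefix: /10


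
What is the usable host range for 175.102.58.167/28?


Network: 175.102.58.160
Broadcast: 175.102.58.175
First usable = network + 1
Last usable = broadcast - 1
Range: 175.102.58.161 to 175.102.58.174


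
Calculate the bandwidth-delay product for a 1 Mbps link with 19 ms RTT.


BDP = bandwidth * RTT
= 1 Mbps * 19 ms
= 1 * 1e6 * 19 / 1000 bits
= 19000 bits
= 2375 bytes
= 2.3193 KB
BDP = 19000 bits (2375 bytes)


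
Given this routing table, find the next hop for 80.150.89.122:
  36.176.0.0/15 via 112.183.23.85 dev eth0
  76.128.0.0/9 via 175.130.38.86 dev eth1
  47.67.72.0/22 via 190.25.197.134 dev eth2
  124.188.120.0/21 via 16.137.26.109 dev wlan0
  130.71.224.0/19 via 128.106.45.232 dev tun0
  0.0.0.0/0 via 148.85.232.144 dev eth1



Longest prefix match for 80.150.89.122:
  /15 36.176.0.0: no
  /9 76.128.0.0: no
  /22 47.67.72.0: no
  /21 124.188.120.0: no
  /19 130.71.224.0: no
  /0 0.0.0.0: MATCH
Selected: next-hop 148.85.232.144 via eth1 (matched /0)


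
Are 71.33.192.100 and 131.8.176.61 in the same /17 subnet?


Mask: 255.255.128.0
71.33.192.100 AND mask = 71.33.128.0
131.8.176.61 AND mask = 131.8.128.0
No, different subnets (71.33.128.0 vs 131.8.128.0)


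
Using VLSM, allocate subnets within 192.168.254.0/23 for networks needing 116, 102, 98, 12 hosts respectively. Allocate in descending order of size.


116 hosts -> /25 (126 usable): 192.168.254.0/25
102 hosts -> /25 (126 usable): 192.168.254.128/25
98 hosts -> /25 (126 usable): 192.168.255.0/25
12 hosts -> /28 (14 usable): 192.168.255.128/28
Allocation: 192.168.254.0/25 (116 hosts, 126 usable); 192.168.254.128/25 (102 hosts, 126 usable); 192.168.255.0/25 (98 hosts, 126 usable); 192.168.255.128/28 (12 hosts, 14 usable)


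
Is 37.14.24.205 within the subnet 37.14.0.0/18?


Subnet network: 37.14.0.0
Test IP AND mask: 37.14.0.0
Yes, 37.14.24.205 is in 37.14.0.0/18


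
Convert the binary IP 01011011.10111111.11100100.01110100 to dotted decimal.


01011011 = 91
10111111 = 191
11100100 = 228
01110100 = 116
IP: 91.191.228.116


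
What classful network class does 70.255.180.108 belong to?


First octet: 70
Binary: 01000110
0xxxxxxx -> Class A (1-126)
Class A, default mask 255.0.0.0 (/8)


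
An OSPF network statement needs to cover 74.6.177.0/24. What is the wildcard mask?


Subnet mask: 255.255.255.0
Wildcard = 255.255.255.255 - subnet mask
255 - 255 = 0
255 - 255 = 0
255 - 255 = 0
255 - 0 = 255
Wildcard: 0.0.0.255


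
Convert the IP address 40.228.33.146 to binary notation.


40 = 00101000
228 = 11100100
33 = 00100001
146 = 10010010
Binary: 00101000.11100100.00100001.10010010


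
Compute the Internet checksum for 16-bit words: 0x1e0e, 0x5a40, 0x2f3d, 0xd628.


Sum all words (with carry folding):
+ 0x1e0e = 0x1e0e
+ 0x5a40 = 0x784e
+ 0x2f3d = 0xa78b
+ 0xd628 = 0x7db4
One's complement: ~0x7db4
Checksum = 0x824b


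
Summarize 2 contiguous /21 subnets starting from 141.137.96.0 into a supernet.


Original prefix: /21
Number of subnets: 2 = 2^1
New prefix = 21 - 1 = 20
Supernet: 141.137.96.0/20


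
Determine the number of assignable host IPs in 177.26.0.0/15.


Host bits = 32 - 15 = 17
Total addresses = 2^17 = 131072
Usable = total - 2 (network and broadcast)
Usable hosts: 131070


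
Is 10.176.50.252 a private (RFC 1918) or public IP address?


RFC 1918 private ranges:
  10.0.0.0/8 (10.0.0.0 - 10.255.255.255)
  172.16.0.0/12 (172.16.0.0 - 172.31.255.255)
  192.168.0.0/16 (192.168.0.0 - 192.168.255.255)
Private (in 10.0.0.0/8)


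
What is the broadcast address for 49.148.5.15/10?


Network: 49.128.0.0/10
Host bits = 22
Set all host bits to 1:
Broadcast: 49.191.255.255


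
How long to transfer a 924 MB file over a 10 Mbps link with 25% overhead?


Effective throughput = 10 * (1 - 25/100) = 7.5 Mbps
File size in Mb = 924 * 8 = 7392 Mb
Time = 7392 / 7.5
Time = 985.6 seconds


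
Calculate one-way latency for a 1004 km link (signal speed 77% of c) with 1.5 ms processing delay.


Speed = 0.77 * 3e5 km/s = 231000 km/s
Propagation delay = 1004 / 231000 = 0.0043 s = 4.3463 ms
Processing delay = 1.5 ms
Total one-way latency = 5.8463 ms


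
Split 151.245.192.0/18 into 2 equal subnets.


New prefix = 18 + 1 = 19
Each subnet has 8192 addresses
  151.245.192.0/19
  151.245.224.0/19
Subnets: 151.245.192.0/19, 151.245.224.0/19


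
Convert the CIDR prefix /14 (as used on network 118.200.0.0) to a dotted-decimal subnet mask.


/14 means 14 network bits, 18 host bits
Binary: 11111111111111000000000000000000
Mask: 255.252.0.0


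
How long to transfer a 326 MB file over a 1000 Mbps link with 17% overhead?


Effective throughput = 1000 * (1 - 17/100) = 830 Mbps
File size in Mb = 326 * 8 = 2608 Mb
Time = 2608 / 830
Time = 3.1422 seconds


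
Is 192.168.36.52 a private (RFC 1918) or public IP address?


RFC 1918 private ranges:
  10.0.0.0/8 (10.0.0.0 - 10.255.255.255)
  172.16.0.0/12 (172.16.0.0 - 172.31.255.255)
  192.168.0.0/16 (192.168.0.0 - 192.168.255.255)
Private (in 192.168.0.0/16)


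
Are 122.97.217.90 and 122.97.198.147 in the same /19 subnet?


Mask: 255.255.224.0
122.97.217.90 AND mask = 122.97.192.0
122.97.198.147 AND mask = 122.97.192.0
Yes, same subnet (122.97.192.0)


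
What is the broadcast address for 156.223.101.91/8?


Network: 156.0.0.0/8
Host bits = 24
Set all host bits to 1:
Broadcast: 156.255.255.255


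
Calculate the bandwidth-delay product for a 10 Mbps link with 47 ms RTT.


BDP = bandwidth * RTT
= 10 Mbps * 47 ms
= 10 * 1e6 * 47 / 1000 bits
= 470000 bits
= 58750 bytes
= 57.373 KB
BDP = 470000 bits (58750 bytes)


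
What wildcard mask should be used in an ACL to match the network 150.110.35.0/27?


Subnet mask: 255.255.255.224
Wildcard = 255.255.255.255 - subnet mask
255 - 255 = 0
255 - 255 = 0
255 - 255 = 0
255 - 224 = 31
Wildcard: 0.0.0.31


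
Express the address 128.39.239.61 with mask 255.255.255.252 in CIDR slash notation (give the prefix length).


Binary: 11111111.11111111.11111111.11111100
Count leading 1s
Prefix: /30


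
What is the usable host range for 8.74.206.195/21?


Network: 8.74.200.0
Broadcast: 8.74.207.255
First usable = network + 1
Last usable = broadcast - 1
Range: 8.74.200.1 to 8.74.207.254


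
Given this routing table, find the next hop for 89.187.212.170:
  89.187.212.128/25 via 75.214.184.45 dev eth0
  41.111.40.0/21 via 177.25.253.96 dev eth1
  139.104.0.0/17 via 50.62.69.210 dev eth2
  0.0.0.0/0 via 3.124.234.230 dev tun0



Longest prefix match for 89.187.212.170:
  /25 89.187.212.128: MATCH
  /21 41.111.40.0: no
  /17 139.104.0.0: no
  /0 0.0.0.0: MATCH
Selected: next-hop 75.214.184.45 via eth0 (matched /25)


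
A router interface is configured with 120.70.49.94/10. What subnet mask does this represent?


/10 means 10 network bits, 22 host bits
Binary: 11111111110000000000000000000000
Mask: 255.192.0.0


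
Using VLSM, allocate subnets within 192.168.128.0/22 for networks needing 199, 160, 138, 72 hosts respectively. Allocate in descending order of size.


199 hosts -> /24 (254 usable): 192.168.128.0/24
160 hosts -> /24 (254 usable): 192.168.129.0/24
138 hosts -> /24 (254 usable): 192.168.130.0/24
72 hosts -> /25 (126 usable): 192.168.131.0/25
Allocation: 192.168.128.0/24 (199 hosts, 254 usable); 192.168.129.0/24 (160 hosts, 254 usable); 192.168.130.0/24 (138 hosts, 254 usable); 192.168.131.0/25 (72 hosts, 126 usable)


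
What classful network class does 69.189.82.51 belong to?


First octet: 69
Binary: 01000101
0xxxxxxx -> Class A (1-126)
Class A, default mask 255.0.0.0 (/8)


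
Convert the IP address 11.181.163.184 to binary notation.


11 = 00001011
181 = 10110101
163 = 10100011
184 = 10111000
Binary: 00001011.10110101.10100011.10111000


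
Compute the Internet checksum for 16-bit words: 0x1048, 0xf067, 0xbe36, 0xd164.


Sum all words (with carry folding):
+ 0x1048 = 0x1048
+ 0xf067 = 0x00b0
+ 0xbe36 = 0xbee6
+ 0xd164 = 0x904b
One's complement: ~0x904b
Checksum = 0x6fb4


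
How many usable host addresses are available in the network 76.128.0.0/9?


Host bits = 32 - 9 = 23
Total addresses = 2^23 = 8388608
Usable = total - 2 (network and broadcast)
Usable hosts: 8388606


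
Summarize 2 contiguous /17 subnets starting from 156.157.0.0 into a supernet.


Original prefix: /17
Number of subnets: 2 = 2^1
New prefix = 17 - 1 = 16
Supernet: 156.157.0.0/16


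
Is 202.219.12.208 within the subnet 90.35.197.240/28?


Subnet network: 90.35.197.240
Test IP AND mask: 202.219.12.208
No, 202.219.12.208 is not in 90.35.197.240/28


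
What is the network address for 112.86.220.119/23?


IP:   01110000.01010110.11011100.01110111
Mask: 11111111.11111111.11111110.00000000
AND operation:
Net:  01110000.01010110.11011100.00000000
Network: 112.86.220.0/23


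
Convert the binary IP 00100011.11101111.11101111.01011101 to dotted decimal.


00100011 = 35
11101111 = 239
11101111 = 239
01011101 = 93
IP: 35.239.239.93


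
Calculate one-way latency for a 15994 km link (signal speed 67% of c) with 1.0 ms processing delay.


Speed = 0.67 * 3e5 km/s = 201000 km/s
Propagation delay = 15994 / 201000 = 0.0796 s = 79.5721 ms
Processing delay = 1.0 ms
Total one-way latency = 80.5721 ms


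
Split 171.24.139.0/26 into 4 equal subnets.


New prefix = 26 + 2 = 28
Each subnet has 16 addresses
  171.24.139.0/28
  171.24.139.16/28
  171.24.139.32/28
  171.24.139.48/28
Subnets: 171.24.139.0/28, 171.24.139.16/28, 171.24.139.32/28, 171.24.139.48/28


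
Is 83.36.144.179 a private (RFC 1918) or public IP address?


RFC 1918 private ranges:
  10.0.0.0/8 (10.0.0.0 - 10.255.255.255)
  172.16.0.0/12 (172.16.0.0 - 172.31.255.255)
  192.168.0.0/16 (192.168.0.0 - 192.168.255.255)
Public (not in any RFC 1918 range)


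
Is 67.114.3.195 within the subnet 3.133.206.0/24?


Subnet network: 3.133.206.0
Test IP AND mask: 67.114.3.0
No, 67.114.3.195 is not in 3.133.206.0/24


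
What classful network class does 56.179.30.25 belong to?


First octet: 56
Binary: 00111000
0xxxxxxx -> Class A (1-126)
Class A, default mask 255.0.0.0 (/8)


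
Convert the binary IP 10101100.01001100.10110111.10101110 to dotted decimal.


10101100 = 172
01001100 = 76
10110111 = 183
10101110 = 174
IP: 172.76.183.174


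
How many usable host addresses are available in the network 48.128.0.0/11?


Host bits = 32 - 11 = 21
Total addresses = 2^21 = 2097152
Usable = total - 2 (network and broadcast)
Usable hosts: 2097150


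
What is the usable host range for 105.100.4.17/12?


Network: 105.96.0.0
Broadcast: 105.111.255.255
First usable = network + 1
Last usable = broadcast - 1
Range: 105.96.0.1 to 105.111.255.254


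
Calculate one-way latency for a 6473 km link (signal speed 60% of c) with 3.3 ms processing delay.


Speed = 0.6 * 3e5 km/s = 180000 km/s
Propagation delay = 6473 / 180000 = 0.036 s = 35.9611 ms
Processing delay = 3.3 ms
Total one-way latency = 39.2611 ms


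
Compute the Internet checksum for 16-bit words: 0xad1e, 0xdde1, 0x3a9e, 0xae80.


Sum all words (with carry folding):
+ 0xad1e = 0xad1e
+ 0xdde1 = 0x8b00
+ 0x3a9e = 0xc59e
+ 0xae80 = 0x741f
One's complement: ~0x741f
Checksum = 0x8be0


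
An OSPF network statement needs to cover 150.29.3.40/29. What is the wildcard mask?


Subnet mask: 255.255.255.248
Wildcard = 255.255.255.255 - subnet mask
255 - 255 = 0
255 - 255 = 0
255 - 255 = 0
255 - 248 = 7
Wildcard: 0.0.0.7


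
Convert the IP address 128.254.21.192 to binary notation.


128 = 10000000
254 = 11111110
21 = 00010101
192 = 11000000
Binary: 10000000.11111110.00010101.11000000


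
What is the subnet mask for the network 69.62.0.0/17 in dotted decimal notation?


/17 means 17 network bits, 15 host bits
Binary: 11111111111111111000000000000000
Mask: 255.255.128.0


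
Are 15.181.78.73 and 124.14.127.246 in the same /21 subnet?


Mask: 255.255.248.0
15.181.78.73 AND mask = 15.181.72.0
124.14.127.246 AND mask = 124.14.120.0
No, different subnets (15.181.72.0 vs 124.14.120.0)


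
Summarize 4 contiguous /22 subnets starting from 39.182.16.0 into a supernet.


Original prefix: /22
Number of subnets: 4 = 2^2
New prefix = 22 - 2 = 20
Supernet: 39.182.16.0/20


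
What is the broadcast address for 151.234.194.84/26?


Network: 151.234.194.64/26
Host bits = 6
Set all host bits to 1:
Broadcast: 151.234.194.127


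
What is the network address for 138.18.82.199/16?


IP:   10001010.00010010.01010010.11000111
Mask: 11111111.11111111.00000000.00000000
AND operation:
Net:  10001010.00010010.00000000.00000000
Network: 138.18.0.0/16


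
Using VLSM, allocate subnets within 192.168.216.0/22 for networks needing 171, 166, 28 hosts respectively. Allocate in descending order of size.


171 hosts -> /24 (254 usable): 192.168.216.0/24
166 hosts -> /24 (254 usable): 192.168.217.0/24
28 hosts -> /27 (30 usable): 192.168.218.0/27
Allocation: 192.168.216.0/24 (171 hosts, 254 usable); 192.168.217.0/24 (166 hosts, 254 usable); 192.168.218.0/27 (28 hosts, 30 usable)


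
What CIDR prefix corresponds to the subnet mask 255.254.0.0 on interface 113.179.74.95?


Binary: 11111111.11111110.00000000.00000000
Count leading 1s
Prefix: /15


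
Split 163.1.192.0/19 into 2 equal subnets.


New prefix = 19 + 1 = 20
Each subnet has 4096 addresses
  163.1.192.0/20
  163.1.208.0/20
Subnets: 163.1.192.0/20, 163.1.208.0/20


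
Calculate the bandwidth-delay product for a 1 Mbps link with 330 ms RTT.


BDP = bandwidth * RTT
= 1 Mbps * 330 ms
= 1 * 1e6 * 330 / 1000 bits
= 330000 bits
= 41250 bytes
= 40.2832 KB
BDP = 330000 bits (41250 bytes)


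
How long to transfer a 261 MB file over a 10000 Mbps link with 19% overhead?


Effective throughput = 10000 * (1 - 19/100) = 8100.0 Mbps
File size in Mb = 261 * 8 = 2088 Mb
Time = 2088 / 8100.0
Time = 0.2578 seconds


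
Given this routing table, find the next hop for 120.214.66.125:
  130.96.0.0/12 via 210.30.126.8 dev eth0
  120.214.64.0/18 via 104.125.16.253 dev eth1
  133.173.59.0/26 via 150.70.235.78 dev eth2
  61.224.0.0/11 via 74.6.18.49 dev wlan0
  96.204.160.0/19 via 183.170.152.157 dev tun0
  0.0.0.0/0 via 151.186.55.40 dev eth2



Longest prefix match for 120.214.66.125:
  /12 130.96.0.0: no
  /18 120.214.64.0: MATCH
  /26 133.173.59.0: no
  /11 61.224.0.0: no
  /19 96.204.160.0: no
  /0 0.0.0.0: MATCH
Selected: next-hop 104.125.16.253 via eth1 (matched /18)


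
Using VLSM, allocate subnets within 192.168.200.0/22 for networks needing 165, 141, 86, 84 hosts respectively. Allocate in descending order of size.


165 hosts -> /24 (254 usable): 192.168.200.0/24
141 hosts -> /24 (254 usable): 192.168.201.0/24
86 hosts -> /25 (126 usable): 192.168.202.0/25
84 hosts -> /25 (126 usable): 192.168.202.128/25
Allocation: 192.168.200.0/24 (165 hosts, 254 usable); 192.168.201.0/24 (141 hosts, 254 usable); 192.168.202.0/25 (86 hosts, 126 usable); 192.168.202.128/25 (84 hosts, 126 usable)


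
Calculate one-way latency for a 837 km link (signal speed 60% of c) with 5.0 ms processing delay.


Speed = 0.6 * 3e5 km/s = 180000 km/s
Propagation delay = 837 / 180000 = 0.0046 s = 4.65 ms
Processing delay = 5.0 ms
Total one-way latency = 9.65 ms


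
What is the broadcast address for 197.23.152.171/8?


Network: 197.0.0.0/8
Host bits = 24
Set all host bits to 1:
Broadcast: 197.255.255.255


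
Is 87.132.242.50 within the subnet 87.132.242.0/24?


Subnet network: 87.132.242.0
Test IP AND mask: 87.132.242.0
Yes, 87.132.242.50 is in 87.132.242.0/24


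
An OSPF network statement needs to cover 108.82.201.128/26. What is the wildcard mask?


Subnet mask: 255.255.255.192
Wildcard = 255.255.255.255 - subnet mask
255 - 255 = 0
255 - 255 = 0
255 - 255 = 0
255 - 192 = 63
Wildcard: 0.0.0.63


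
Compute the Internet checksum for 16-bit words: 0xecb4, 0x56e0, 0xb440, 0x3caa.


Sum all words (with carry folding):
+ 0xecb4 = 0xecb4
+ 0x56e0 = 0x4395
+ 0xb440 = 0xf7d5
+ 0x3caa = 0x3480
One's complement: ~0x3480
Checksum = 0xcb7f


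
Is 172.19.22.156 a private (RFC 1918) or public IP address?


RFC 1918 private ranges:
  10.0.0.0/8 (10.0.0.0 - 10.255.255.255)
  172.16.0.0/12 (172.16.0.0 - 172.31.255.255)
  192.168.0.0/16 (192.168.0.0 - 192.168.255.255)
Private (in 172.16.0.0/12)


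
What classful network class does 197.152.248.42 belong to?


First octet: 197
Binary: 11000101
110xxxxx -> Class C (192-223)
Class C, default mask 255.255.255.0 (/24)


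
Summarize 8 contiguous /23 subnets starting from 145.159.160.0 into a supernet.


Original prefix: /23
Number of subnets: 8 = 2^3
New prefix = 23 - 3 = 20
Supernet: 145.159.160.0/20


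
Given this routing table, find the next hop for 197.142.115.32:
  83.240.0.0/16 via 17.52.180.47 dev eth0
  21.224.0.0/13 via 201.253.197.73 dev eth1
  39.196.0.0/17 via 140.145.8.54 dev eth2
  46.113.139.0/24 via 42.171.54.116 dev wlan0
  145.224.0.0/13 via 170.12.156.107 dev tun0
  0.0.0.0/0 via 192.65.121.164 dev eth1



Longest prefix match for 197.142.115.32:
  /16 83.240.0.0: no
  /13 21.224.0.0: no
  /17 39.196.0.0: no
  /24 46.113.139.0: no
  /13 145.224.0.0: no
  /0 0.0.0.0: MATCH
Selected: next-hop 192.65.121.164 via eth1 (matched /0)


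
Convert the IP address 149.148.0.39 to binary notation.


149 = 10010101
148 = 10010100
0 = 00000000
39 = 00100111
Binary: 10010101.10010100.00000000.00100111


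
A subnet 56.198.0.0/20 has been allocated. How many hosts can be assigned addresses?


Host bits = 32 - 20 = 12
Total addresses = 2^12 = 4096
Usable = total - 2 (network and broadcast)
Usable hosts: 4094


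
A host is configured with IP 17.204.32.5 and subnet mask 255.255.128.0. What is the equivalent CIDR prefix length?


Binary: 11111111.11111111.10000000.00000000
Count leading 1s
Prefix: /17


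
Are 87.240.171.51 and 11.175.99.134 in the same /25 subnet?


Mask: 255.255.255.128
87.240.171.51 AND mask = 87.240.171.0
11.175.99.134 AND mask = 11.175.99.128
No, different subnets (87.240.171.0 vs 11.175.99.128)


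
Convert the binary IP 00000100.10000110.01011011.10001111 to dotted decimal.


00000100 = 4
10000110 = 134
01011011 = 91
10001111 = 143
IP: 4.134.91.143


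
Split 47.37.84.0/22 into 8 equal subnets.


New prefix = 22 + 3 = 25
Each subnet has 128 addresses
  47.37.84.0/25
  47.37.84.128/25
  47.37.85.0/25
  47.37.85.128/25
  47.37.86.0/25
  47.37.86.128/25
  47.37.87.0/25
  47.37.87.128/25
Subnets: 47.37.84.0/25, 47.37.84.128/25, 47.37.85.0/25, 47.37.85.128/25, 47.37.86.0/25, 47.37.86.128/25, 47.37.87.0/25, 47.37.87.128/25


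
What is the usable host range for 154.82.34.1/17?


Network: 154.82.0.0
Broadcast: 154.82.127.255
First usable = network + 1
Last usable = broadcast - 1
Range: 154.82.0.1 to 154.82.127.254


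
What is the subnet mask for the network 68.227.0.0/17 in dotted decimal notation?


/17 means 17 network bits, 15 host bits
Binary: 11111111111111111000000000000000
Mask: 255.255.128.0


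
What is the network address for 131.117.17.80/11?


IP:   10000011.01110101.00010001.01010000
Mask: 11111111.11100000.00000000.00000000
AND operation:
Net:  10000011.01100000.00000000.00000000
Network: 131.96.0.0/11


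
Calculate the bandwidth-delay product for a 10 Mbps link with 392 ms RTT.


BDP = bandwidth * RTT
= 10 Mbps * 392 ms
= 10 * 1e6 * 392 / 1000 bits
= 3920000 bits
= 490000 bytes
= 478.5156 KB
BDP = 3920000 bits (490000 bytes)


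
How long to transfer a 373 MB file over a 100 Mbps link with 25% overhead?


Effective throughput = 100 * (1 - 25/100) = 75 Mbps
File size in Mb = 373 * 8 = 2984 Mb
Time = 2984 / 75
Time = 39.7867 seconds
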